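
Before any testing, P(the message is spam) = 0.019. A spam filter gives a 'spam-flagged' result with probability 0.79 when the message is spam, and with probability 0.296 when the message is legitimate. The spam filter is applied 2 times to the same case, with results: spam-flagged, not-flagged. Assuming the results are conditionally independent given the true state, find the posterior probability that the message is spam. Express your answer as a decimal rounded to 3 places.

Posterior P(H) ≈ 0.015

Let H be the event that the message is spam; start with P(H) = 0.019. P('spam-flagged'|H) = 0.79, P('spam-flagged'|¬H) = 0.296.
Update on result 1 ('spam-flagged'): P(H) ← 0.79·0.0190 / (0.79·0.0190 + 0.296·0.9810) = 0.015010/0.30539 = 0.0492.
Update on result 2 ('not-flagged'): P(H) ← 0.21·0.0492 / (0.21·0.0492 + 0.704·0.9508) = 0.010322/0.67972 = 0.0152.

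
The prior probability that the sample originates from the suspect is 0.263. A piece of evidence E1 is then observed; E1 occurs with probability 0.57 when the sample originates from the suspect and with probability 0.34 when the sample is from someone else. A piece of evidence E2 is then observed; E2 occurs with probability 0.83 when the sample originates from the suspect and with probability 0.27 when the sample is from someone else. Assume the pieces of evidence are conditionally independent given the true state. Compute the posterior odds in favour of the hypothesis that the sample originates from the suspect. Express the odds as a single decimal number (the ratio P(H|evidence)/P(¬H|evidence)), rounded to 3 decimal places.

Posterior odds ≈ 1.839

Prior odds = 0.263/(1−0.263) = 0.35685. In log-odds, ln(0.35685) = -1.0304.
Add log likelihood ratios: ln(1.6765) + ln(3.0741) = 1.6397.
Posterior log-odds = 0.60926, so posterior odds = exp(0.60926) = 1.8391.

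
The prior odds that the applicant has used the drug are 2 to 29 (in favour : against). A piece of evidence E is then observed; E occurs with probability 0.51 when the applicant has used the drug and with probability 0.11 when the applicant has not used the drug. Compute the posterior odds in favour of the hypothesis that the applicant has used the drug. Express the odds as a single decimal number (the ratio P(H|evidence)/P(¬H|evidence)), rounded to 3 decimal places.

Posterior odds ≈ 0.320

Prior odds = 2/29 = 0.068966.
Likelihood ratio for E = 0.51/0.11 = 4.6364.
Posterior odds = prior odds × LR = 0.31975.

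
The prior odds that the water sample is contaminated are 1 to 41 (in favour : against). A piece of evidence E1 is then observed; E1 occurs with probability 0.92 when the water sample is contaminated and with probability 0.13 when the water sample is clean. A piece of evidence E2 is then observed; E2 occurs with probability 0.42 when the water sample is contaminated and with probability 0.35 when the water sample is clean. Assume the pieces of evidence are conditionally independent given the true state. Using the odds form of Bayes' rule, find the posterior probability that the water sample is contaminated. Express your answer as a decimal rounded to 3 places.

Prior odds = 1/41 = 0.024390.
Likelihood ratio for E1 = 0.92/0.13 = 7.0769.
Likelihood ratio for E2 = 0.42/0.35 = 1.2000.
Posterior odds = prior odds × LR₁ × LR₂ = 0.20713.
Posterior probability = odds/(1+odds) = 0.20713/1.2071 = 0.172.

Posterior probability ≈ 0.172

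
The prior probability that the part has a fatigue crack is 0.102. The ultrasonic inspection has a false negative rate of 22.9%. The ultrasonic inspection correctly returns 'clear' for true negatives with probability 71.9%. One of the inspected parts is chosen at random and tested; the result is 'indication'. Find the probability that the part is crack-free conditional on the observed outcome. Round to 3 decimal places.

P(¬H | E) ≈ 0.762

Write H for 'the part has a fatigue crack'. Prior odds H:¬H = 0.102/0.898 = 0.11359. For the 'indication' outcome, the likelihood ratio is 0.771/0.281 = 2.7438.
Posterior odds = 0.11359 × 2.7438 = 0.31165, so P(H|E) = 0.31165/(1+0.31165) = 0.238. Then P(¬H|E) = 1 − 0.238 = 0.762.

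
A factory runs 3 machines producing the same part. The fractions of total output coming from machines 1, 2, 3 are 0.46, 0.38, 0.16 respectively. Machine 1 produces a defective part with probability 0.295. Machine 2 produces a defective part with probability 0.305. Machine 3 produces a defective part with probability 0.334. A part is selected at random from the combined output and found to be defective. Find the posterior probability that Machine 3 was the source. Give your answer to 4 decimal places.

Posterior probability ≈ 0.1752

Tabulate prior·likelihood by source: [1] prior 0.46, lik 0.295, product 0.1357; [2] prior 0.38, lik 0.305, product 0.1159; [3] prior 0.16, lik 0.334, product 0.05344.
Normalizing constant = 0.30504; the posterior for Machine 3 is its product over the sum, 0.05344/0.30504 = 0.1752.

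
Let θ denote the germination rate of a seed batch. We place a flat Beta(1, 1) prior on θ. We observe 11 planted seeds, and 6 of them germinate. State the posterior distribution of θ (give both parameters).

Posterior: Beta(7, 6)

Observing 6 successes and 5 failures updates Beta(1, 1) by adding the success and failure counts to the two shape parameters: α = 1+6 = 7, β = 1+5 = 6.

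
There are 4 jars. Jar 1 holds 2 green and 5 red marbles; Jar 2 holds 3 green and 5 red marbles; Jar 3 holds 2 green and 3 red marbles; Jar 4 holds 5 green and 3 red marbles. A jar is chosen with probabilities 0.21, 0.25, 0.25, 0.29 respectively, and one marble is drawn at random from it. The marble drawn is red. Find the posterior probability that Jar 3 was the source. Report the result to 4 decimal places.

Posterior probability ≈ 0.2655

Tabulate prior·likelihood by source: [1] prior 0.21, lik 0.7143, product 0.1500; [2] prior 0.25, lik 0.625, product 0.1562; [3] prior 0.25, lik 0.6, product 0.1500; [4] prior 0.29, lik 0.375, product 0.1087.
Normalizing constant = 0.56500; the posterior for Jar 3 is its product over the sum, 0.1500/0.56500 = 0.2655.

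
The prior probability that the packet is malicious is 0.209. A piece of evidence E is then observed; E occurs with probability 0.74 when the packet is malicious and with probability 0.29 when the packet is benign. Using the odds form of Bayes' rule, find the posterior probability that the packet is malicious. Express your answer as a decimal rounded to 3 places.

Posterior probability ≈ 0.403

Prior odds = 0.209/(1−0.209) = 0.26422. In log-odds, ln(0.26422) = -1.3310.
Add log likelihood ratio: ln(2.5517) = 0.93677.
Posterior log-odds = -0.39419, so posterior odds = exp(-0.39419) = 0.67422. Converting, P(H|E) = 0.67422/1.6742 = 0.403.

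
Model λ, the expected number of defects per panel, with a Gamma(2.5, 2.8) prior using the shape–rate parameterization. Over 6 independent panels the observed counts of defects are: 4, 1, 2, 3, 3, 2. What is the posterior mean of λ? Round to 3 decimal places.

Total count ∑xᵢ = 15 over n = 6 panels.
Gamma is conjugate to the Poisson likelihood: posterior is Gamma(shape = 2.5+15 = 17.5, rate = 2.8+6 = 8.8).
E[λ | data] = 17.5/8.8 = 1.989.

Posterior mean ≈ 1.989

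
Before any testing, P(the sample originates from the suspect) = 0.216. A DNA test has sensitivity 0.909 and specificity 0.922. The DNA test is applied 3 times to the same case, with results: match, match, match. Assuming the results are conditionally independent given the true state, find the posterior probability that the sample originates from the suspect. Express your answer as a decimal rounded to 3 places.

Posterior P(H) ≈ 0.998

With H the event that the sample originates from the suspect, the joint likelihood of the observed sequence is P(data|H) = 0.909·0.909·0.909 = 0.75109 and P(data|¬H) = 0.078·0.078·0.078 = 0.00047455.
Bayes: P(H|data) = 0.216·0.75109 / (0.216·0.75109 + 0.784·0.00047455) = 0.16224/0.16261 = 0.9977.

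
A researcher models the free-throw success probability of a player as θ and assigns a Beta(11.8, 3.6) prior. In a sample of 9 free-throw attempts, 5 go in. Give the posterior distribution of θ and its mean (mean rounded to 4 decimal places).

Posterior: Beta(16.8, 7.6); mean ≈ 0.6885

Observing 5 successes and 4 failures updates Beta(11.8, 3.6) by adding the success and failure counts to the two shape parameters: α = 11.8+5 = 16.8, β = 3.6+4 = 7.6.
Posterior mean = α/(α+β) = 16.8/24.4 = 0.6885.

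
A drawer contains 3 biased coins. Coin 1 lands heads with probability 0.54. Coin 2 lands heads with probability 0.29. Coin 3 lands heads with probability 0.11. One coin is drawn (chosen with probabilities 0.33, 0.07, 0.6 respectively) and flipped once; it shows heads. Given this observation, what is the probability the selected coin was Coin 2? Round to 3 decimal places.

Posterior probability ≈ 0.077

Tabulate prior·likelihood by source: [1] prior 0.33, lik 0.54, product 0.1782; [2] prior 0.07, lik 0.29, product 0.02030; [3] prior 0.6, lik 0.11, product 0.06600.
Normalizing constant = 0.26450; the posterior for Coin 2 is its product over the sum, 0.02030/0.26450 = 0.077.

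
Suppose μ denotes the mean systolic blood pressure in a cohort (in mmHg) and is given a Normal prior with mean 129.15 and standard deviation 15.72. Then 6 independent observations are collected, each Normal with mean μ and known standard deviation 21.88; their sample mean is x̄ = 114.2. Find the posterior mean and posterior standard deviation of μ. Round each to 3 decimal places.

Prior precision 1/τ₀² = 1/15.72² = 0.00404664; data precision n/σ² = 6/21.88² = 0.0125330.
Posterior precision = 0.00404664 + 0.0125330 = 0.0165797, giving posterior SD = 1/√0.0165797 = 7.766.
Posterior mean = (0.00404664·129.15 + 0.0125330·114.2) / 0.0165797 = 117.849.

Posterior mean ≈ 117.849; posterior SD ≈ 7.766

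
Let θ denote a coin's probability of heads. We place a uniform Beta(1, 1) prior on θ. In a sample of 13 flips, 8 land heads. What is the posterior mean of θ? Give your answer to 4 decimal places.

The binomial likelihood is conjugate to the Beta prior: with 8 successes and 5 failures, the posterior is Beta(1+8, 1+5) = Beta(9, 6).
Posterior mean = α/(α+β) = 9/15 = 0.6000.

Posterior mean ≈ 0.6000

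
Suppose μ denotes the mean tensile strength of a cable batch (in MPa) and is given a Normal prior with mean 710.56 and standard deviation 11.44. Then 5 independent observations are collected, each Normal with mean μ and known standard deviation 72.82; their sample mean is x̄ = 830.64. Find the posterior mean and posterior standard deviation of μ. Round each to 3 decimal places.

Prior precision 1/τ₀² = 1/11.44² = 0.00764096; data precision n/σ² = 5/72.82² = 0.00094291.
Posterior precision = 0.00764096 + 0.00094291 = 0.00858387, giving posterior SD = 1/√0.00858387 = 10.793.
Posterior mean = (0.00764096·710.56 + 0.00094291·830.64) / 0.00858387 = 723.750.

Posterior mean ≈ 723.750; posterior SD ≈ 10.793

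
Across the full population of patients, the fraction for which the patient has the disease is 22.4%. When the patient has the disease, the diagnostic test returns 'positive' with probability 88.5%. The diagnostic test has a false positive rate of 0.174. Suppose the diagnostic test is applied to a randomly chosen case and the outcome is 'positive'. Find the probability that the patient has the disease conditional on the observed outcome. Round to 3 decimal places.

Let H be the event that the patient has the disease. P(H) = 0.224, so P(¬H) = 0.776. With E the 'positive' result, P(E|H) = 0.885 and P(E|¬H) = 0.174.
P(E) = 0.885·0.224 + 0.174·0.776 = 0.19824 + 0.13502 = 0.33326.
By Bayes' theorem, P(H|E) = 0.19824 / 0.33326 = 0.595.

P(H | E) ≈ 0.595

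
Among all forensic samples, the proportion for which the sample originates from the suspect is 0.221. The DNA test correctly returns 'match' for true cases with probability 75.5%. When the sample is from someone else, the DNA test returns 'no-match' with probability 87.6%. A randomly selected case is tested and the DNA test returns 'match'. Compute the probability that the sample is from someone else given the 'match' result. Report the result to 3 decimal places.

Write H for 'the sample originates from the suspect'. Prior odds H:¬H = 0.221/0.779 = 0.28370. For the 'match' outcome, the likelihood ratio is 0.755/0.124 = 6.0887.
Posterior odds = 0.28370 × 6.0887 = 1.7273, so P(H|E) = 1.7273/(1+1.7273) = 0.633. Then P(¬H|E) = 1 − 0.633 = 0.367.

P(¬H | E) ≈ 0.367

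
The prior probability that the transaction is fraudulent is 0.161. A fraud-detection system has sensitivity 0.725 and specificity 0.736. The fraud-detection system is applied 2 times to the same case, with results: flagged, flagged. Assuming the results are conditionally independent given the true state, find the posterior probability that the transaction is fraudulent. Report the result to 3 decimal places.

With H the event that the transaction is fraudulent, the joint likelihood of the observed sequence is P(data|H) = 0.725·0.725 = 0.52563 and P(data|¬H) = 0.264·0.264 = 0.069696.
Bayes: P(H|data) = 0.161·0.52563 / (0.161·0.52563 + 0.839·0.069696) = 0.084626/0.14310 = 0.5914.

Posterior P(H) ≈ 0.591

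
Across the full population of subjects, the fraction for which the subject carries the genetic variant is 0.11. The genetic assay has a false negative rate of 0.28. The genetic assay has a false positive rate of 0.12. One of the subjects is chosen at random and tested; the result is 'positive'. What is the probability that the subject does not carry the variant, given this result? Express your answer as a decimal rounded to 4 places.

Let H be the event that the subject carries the genetic variant. P(H) = 0.11, so P(¬H) = 0.89. With E the 'positive' result, P(E|H) = 0.72 and P(E|¬H) = 0.12.
P(E) = 0.72·0.11 + 0.12·0.89 = 0.079200 + 0.10680 = 0.18600.
By Bayes' theorem, P(H|E) = 0.079200 / 0.18600 = 0.4258. Hence P(¬H|E) = 1 − 0.4258 = 0.5742.

P(¬H | E) ≈ 0.5742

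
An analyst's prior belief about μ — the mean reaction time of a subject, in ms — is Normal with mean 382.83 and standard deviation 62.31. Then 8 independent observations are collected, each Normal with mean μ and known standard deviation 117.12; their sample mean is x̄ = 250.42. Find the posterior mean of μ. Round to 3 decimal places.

Posterior mean ≈ 290.982

Prior precision 1/τ₀² = 1/62.31² = 0.00025756; data precision n/σ² = 8/117.12² = 0.00058321.
Posterior precision = 0.00025756 + 0.00058321 = 0.00084078.
Posterior mean = (0.00025756·382.83 + 0.00058321·250.42) / 0.00084078 = 290.982.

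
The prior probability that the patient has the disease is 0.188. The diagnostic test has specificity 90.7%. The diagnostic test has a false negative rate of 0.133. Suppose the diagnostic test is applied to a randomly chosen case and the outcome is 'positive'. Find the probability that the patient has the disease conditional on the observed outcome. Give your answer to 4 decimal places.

Write H for 'the patient has the disease'. Prior odds H:¬H = 0.188/0.812 = 0.23153. For the 'positive' outcome, the likelihood ratio is 0.867/0.093 = 9.3226.
Posterior odds = 0.23153 × 9.3226 = 2.1584, so P(H|E) = 2.1584/(1+2.1584) = 0.6834.

P(H | E) ≈ 0.6834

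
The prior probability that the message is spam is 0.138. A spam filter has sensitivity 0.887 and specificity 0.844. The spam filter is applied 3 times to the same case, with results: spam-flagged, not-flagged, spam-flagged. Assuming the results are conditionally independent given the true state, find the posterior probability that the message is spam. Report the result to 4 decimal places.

Posterior P(H) ≈ 0.4093

With H the event that the message is spam, the joint likelihood of the observed sequence is P(data|H) = 0.887·0.113·0.887 = 0.088905 and P(data|¬H) = 0.156·0.844·0.156 = 0.020540.
Bayes: P(H|data) = 0.138·0.088905 / (0.138·0.088905 + 0.862·0.020540) = 0.012269/0.029974 = 0.4093.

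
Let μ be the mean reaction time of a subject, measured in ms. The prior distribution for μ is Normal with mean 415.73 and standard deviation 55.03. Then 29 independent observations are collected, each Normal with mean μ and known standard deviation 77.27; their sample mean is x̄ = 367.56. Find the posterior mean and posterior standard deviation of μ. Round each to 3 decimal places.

Posterior mean ≈ 370.626; posterior SD ≈ 13.884

Prior precision 1/τ₀² = 1/55.03² = 0.00033022; data precision n/σ² = 29/77.27² = 0.00485709.
Posterior precision = 0.00033022 + 0.00485709 = 0.00518731, giving posterior SD = 1/√0.00518731 = 13.884.
Posterior mean = (0.00033022·415.73 + 0.00485709·367.56) / 0.00518731 = 370.626.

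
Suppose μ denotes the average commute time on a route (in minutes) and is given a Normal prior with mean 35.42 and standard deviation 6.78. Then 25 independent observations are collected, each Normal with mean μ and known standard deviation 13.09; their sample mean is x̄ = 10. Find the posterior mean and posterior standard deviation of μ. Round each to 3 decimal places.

Posterior mean ≈ 13.298; posterior SD ≈ 2.442

With known σ, the Normal prior is conjugate. Weight on the data is w = (n/σ²)/(n/σ² + 1/τ₀²) = 0.145902/(0.145902+0.0217541) = 0.87025.
Posterior mean = w·x̄ + (1−w)·μ₀ = 0.87025·10 + 0.12975·35.42 = 13.298. Posterior variance = 1/(0.145902+0.0217541) = 5.96460, so SD = 2.442.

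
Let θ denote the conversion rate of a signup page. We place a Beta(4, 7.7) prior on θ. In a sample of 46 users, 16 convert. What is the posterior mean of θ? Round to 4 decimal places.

Posterior mean ≈ 0.3466

Observing 16 successes and 30 failures updates Beta(4, 7.7) by adding the success and failure counts to the two shape parameters: α = 4+16 = 20, β = 7.7+30 = 37.7.
Posterior mean = α/(α+β) = 20/57.7 = 0.3466.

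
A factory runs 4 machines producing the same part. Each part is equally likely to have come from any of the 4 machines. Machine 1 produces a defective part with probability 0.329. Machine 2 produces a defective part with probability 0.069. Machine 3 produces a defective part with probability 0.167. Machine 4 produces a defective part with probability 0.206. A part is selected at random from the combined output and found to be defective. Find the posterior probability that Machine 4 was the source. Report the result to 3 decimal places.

Posterior probability ≈ 0.267

Tabulate prior·likelihood by source: [1] prior 0.25, lik 0.329, product 0.08225; [2] prior 0.25, lik 0.069, product 0.01725; [3] prior 0.25, lik 0.167, product 0.04175; [4] prior 0.25, lik 0.206, product 0.05150.
Normalizing constant = 0.19275; the posterior for Machine 4 is its product over the sum, 0.05150/0.19275 = 0.267.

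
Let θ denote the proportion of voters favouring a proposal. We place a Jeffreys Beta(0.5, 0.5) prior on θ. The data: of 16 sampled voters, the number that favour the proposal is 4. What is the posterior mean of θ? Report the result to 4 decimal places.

Posterior mean ≈ 0.2647

Observing 4 successes and 12 failures updates Beta(0.5, 0.5) by adding the success and failure counts to the two shape parameters: α = 0.5+4 = 4.5, β = 0.5+12 = 12.5.
E[θ | data] = 4.5/(4.5+12.5) = 0.2647.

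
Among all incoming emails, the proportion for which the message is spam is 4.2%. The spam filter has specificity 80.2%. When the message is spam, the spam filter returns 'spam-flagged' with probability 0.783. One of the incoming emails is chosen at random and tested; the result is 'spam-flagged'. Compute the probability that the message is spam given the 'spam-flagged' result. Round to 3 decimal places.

Write H for 'the message is spam'. Prior odds H:¬H = 0.042/0.958 = 0.043841. For the 'spam-flagged' outcome, the likelihood ratio is 0.783/0.198 = 3.9545.
Posterior odds = 0.043841 × 3.9545 = 0.17337, so P(H|E) = 0.17337/(1+0.17337) = 0.148.

P(H | E) ≈ 0.148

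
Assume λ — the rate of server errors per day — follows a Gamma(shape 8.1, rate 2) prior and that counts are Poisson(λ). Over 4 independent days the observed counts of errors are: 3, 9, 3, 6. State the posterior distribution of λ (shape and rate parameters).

Posterior: Gamma(shape=29.1, rate=6)

The Poisson likelihood adds the total count to the shape and the number of exposure periods to the rate. Here ∑xᵢ = 21 and n = 4, so shape 8.1→29.1 and rate 2→6.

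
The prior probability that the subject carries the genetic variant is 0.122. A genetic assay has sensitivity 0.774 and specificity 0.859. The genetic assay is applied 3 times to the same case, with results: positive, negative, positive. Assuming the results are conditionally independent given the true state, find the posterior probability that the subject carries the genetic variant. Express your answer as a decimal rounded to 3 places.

Posterior P(H) ≈ 0.524

Let H be the event that the subject carries the genetic variant; start with P(H) = 0.122. P('positive'|H) = 0.774, P('positive'|¬H) = 0.141.
Update on result 1 ('positive'): P(H) ← 0.774·0.1220 / (0.774·0.1220 + 0.141·0.8780) = 0.094428/0.21823 = 0.4327.
Update on result 2 ('negative'): P(H) ← 0.226·0.4327 / (0.226·0.4327 + 0.859·0.5673) = 0.097792/0.58510 = 0.1671.
Update on result 3 ('positive'): P(H) ← 0.774·0.1671 / (0.774·0.1671 + 0.141·0.8329) = 0.12936/0.24680 = 0.5242.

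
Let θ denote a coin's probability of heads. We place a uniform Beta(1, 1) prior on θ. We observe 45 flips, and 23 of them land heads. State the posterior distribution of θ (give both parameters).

The binomial likelihood is conjugate to the Beta prior: with 23 successes and 22 failures, the posterior is Beta(1+23, 1+22) = Beta(24, 23).

Posterior: Beta(24, 23)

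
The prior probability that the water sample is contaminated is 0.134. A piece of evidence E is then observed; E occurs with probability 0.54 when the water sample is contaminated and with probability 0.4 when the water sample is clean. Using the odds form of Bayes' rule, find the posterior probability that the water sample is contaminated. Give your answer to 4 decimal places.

Posterior probability ≈ 0.1728

Prior odds = 0.134/(1−0.134) = 0.15473. In log-odds, ln(0.15473) = -1.8660.
Add log likelihood ratio: ln(1.3500) = 0.30010.
Posterior log-odds = -1.5659, so posterior odds = exp(-1.5659) = 0.20889. Converting, P(H|E) = 0.20889/1.2089 = 0.1728.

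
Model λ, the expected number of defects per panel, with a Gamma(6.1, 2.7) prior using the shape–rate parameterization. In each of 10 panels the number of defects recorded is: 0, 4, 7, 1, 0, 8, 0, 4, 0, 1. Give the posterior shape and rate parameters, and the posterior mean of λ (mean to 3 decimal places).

Posterior: Gamma(shape=31.1, rate=12.7); mean ≈ 2.449

The Poisson likelihood adds the total count to the shape and the number of exposure periods to the rate. Here ∑xᵢ = 25 and n = 10, so shape 6.1→31.1 and rate 2.7→12.7.
E[λ | data] = 31.1/12.7 = 2.449.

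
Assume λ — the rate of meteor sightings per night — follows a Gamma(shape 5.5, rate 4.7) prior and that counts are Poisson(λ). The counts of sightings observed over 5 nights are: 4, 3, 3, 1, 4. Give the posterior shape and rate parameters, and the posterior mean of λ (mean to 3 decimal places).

Posterior: Gamma(shape=20.5, rate=9.7); mean ≈ 2.113

The Poisson likelihood adds the total count to the shape and the number of exposure periods to the rate. Here ∑xᵢ = 15 and n = 5, so shape 5.5→20.5 and rate 4.7→9.7.
E[λ | data] = 20.5/9.7 = 2.113.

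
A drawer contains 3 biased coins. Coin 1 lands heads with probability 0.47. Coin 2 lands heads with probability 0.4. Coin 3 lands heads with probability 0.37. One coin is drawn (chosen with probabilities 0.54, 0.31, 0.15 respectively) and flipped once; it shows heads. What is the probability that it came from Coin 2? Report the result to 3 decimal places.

Posterior probability ≈ 0.286

P(heads|C1) = 0.47; P(heads|C2) = 0.4; P(heads|C3) = 0.37.
Prior × likelihood for each source: 0.54·0.47=0.2538, 0.31·0.4=0.1240, 0.15·0.37=0.05550. Summing gives P(heads) = 0.43330.
P(Coin 2 | heads) = 0.1240 / 0.43330 = 0.286.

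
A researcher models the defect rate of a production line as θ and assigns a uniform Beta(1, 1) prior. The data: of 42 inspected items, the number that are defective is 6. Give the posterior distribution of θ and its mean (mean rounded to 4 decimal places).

The binomial likelihood is conjugate to the Beta prior: with 6 successes and 36 failures, the posterior is Beta(1+6, 1+36) = Beta(7, 37).
E[θ | data] = 7/(7+37) = 0.1591.

Posterior: Beta(7, 37); mean ≈ 0.1591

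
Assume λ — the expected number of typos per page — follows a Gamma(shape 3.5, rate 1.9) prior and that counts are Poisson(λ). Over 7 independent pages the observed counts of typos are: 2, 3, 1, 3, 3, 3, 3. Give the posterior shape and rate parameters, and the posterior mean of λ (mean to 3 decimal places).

Posterior: Gamma(shape=21.5, rate=8.9); mean ≈ 2.416

Total count ∑xᵢ = 18 over n = 7 pages.
Gamma is conjugate to the Poisson likelihood: posterior is Gamma(shape = 3.5+18 = 21.5, rate = 1.9+7 = 8.9).
E[λ | data] = 21.5/8.9 = 2.416.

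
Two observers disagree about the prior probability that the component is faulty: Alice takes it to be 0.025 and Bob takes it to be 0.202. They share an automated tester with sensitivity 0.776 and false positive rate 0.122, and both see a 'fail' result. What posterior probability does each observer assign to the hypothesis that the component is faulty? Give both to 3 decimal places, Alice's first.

Alice: 0.140; Bob: 0.617

The likelihood ratio for a 'fail' result is 0.776/0.122 = 6.3607.
Alice: prior odds 0.025/0.975 = 0.025641; posterior odds 0.16309; posterior probability 0.140.
Bob: prior odds 0.202/0.798 = 0.25313; posterior odds 1.6101; posterior probability 0.617.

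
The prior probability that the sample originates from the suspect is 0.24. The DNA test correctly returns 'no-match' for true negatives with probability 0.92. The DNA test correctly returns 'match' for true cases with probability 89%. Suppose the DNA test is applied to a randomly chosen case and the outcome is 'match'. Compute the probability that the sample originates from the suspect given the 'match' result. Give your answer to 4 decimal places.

Let H be the event that the sample originates from the suspect. P(H) = 0.24, so P(¬H) = 0.76. With E the 'match' result, P(E|H) = 0.89 and P(E|¬H) = 0.08.
P(E) = 0.89·0.24 + 0.08·0.76 = 0.21360 + 0.060800 = 0.27440.
By Bayes' theorem, P(H|E) = 0.21360 / 0.27440 = 0.7784.

P(H | E) ≈ 0.7784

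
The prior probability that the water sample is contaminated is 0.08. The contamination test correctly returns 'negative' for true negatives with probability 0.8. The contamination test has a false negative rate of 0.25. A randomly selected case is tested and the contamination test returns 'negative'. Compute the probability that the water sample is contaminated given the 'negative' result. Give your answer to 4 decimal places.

P(H | E) ≈ 0.0265

Write H for 'the water sample is contaminated'. Prior odds H:¬H = 0.08/0.92 = 0.086957. For the 'negative' outcome, the likelihood ratio is 0.25/0.8 = 0.31250.
Posterior odds = 0.086957 × 0.31250 = 0.027174, so P(H|E) = 0.027174/(1+0.027174) = 0.0265.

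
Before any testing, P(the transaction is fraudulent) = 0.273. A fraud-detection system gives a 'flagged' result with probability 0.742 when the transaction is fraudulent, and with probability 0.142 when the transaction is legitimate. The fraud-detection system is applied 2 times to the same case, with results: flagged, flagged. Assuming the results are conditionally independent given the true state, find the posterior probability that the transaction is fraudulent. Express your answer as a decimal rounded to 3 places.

Let H be the event that the transaction is fraudulent; start with P(H) = 0.273. P('flagged'|H) = 0.742, P('flagged'|¬H) = 0.142.
Update on result 1 ('flagged'): P(H) ← 0.742·0.2730 / (0.742·0.2730 + 0.142·0.7270) = 0.20257/0.30580 = 0.6624.
Update on result 2 ('flagged'): P(H) ← 0.742·0.6624 / (0.742·0.6624 + 0.142·0.3376) = 0.49151/0.53945 = 0.9111.

Posterior P(H) ≈ 0.911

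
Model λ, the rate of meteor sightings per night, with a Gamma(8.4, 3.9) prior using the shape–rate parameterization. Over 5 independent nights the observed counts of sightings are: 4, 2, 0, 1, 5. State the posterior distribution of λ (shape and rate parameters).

Posterior: Gamma(shape=20.4, rate=8.9)

Total count ∑xᵢ = 12 over n = 5 nights.
Gamma is conjugate to the Poisson likelihood: posterior is Gamma(shape = 8.4+12 = 20.4, rate = 3.9+5 = 8.9).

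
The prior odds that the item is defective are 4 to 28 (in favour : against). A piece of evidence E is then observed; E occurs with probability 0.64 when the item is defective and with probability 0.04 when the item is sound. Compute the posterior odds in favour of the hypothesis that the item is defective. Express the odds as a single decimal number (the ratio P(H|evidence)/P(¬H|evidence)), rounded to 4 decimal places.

Prior odds = 4/28 = 0.14286. In log-odds, ln(0.14286) = -1.9459.
Add log likelihood ratio: ln(16.000) = 2.7726.
Posterior log-odds = 0.82668, so posterior odds = exp(0.82668) = 2.2857.

Posterior odds ≈ 2.2857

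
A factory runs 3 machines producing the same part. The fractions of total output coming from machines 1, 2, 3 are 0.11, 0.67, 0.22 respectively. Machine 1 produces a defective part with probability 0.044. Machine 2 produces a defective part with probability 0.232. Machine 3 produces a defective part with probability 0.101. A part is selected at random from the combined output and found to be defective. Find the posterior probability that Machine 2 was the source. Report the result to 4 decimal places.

Posterior probability ≈ 0.8517

Tabulate prior·likelihood by source: [1] prior 0.11, lik 0.044, product 0.004840; [2] prior 0.67, lik 0.232, product 0.1554; [3] prior 0.22, lik 0.101, product 0.02222.
Normalizing constant = 0.18250; the posterior for Machine 2 is its product over the sum, 0.1554/0.18250 = 0.8517.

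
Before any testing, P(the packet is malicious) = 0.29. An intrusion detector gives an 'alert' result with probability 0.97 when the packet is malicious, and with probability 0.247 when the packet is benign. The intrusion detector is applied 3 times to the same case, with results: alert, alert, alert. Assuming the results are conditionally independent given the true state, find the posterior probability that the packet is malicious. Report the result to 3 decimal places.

With H the event that the packet is malicious, the joint likelihood of the observed sequence is P(data|H) = 0.97·0.97·0.97 = 0.91267 and P(data|¬H) = 0.247·0.247·0.247 = 0.015069.
Bayes: P(H|data) = 0.29·0.91267 / (0.29·0.91267 + 0.71·0.015069) = 0.26468/0.27537 = 0.9611.

Posterior P(H) ≈ 0.961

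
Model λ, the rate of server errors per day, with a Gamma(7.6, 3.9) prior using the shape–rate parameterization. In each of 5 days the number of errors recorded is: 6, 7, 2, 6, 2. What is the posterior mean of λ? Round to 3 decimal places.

Posterior mean ≈ 3.438

Total count ∑xᵢ = 23 over n = 5 days.
Gamma is conjugate to the Poisson likelihood: posterior is Gamma(shape = 7.6+23 = 30.6, rate = 3.9+5 = 8.9).
Posterior mean = shape/rate = 30.6/8.9 = 3.438.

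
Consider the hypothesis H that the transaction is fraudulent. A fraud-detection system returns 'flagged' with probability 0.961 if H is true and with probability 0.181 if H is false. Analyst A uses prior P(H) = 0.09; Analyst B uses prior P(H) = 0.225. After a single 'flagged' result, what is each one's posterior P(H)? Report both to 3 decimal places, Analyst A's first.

Analyst A: 0.344; Analyst B: 0.607

The likelihood ratio for a 'flagged' result is 0.961/0.181 = 5.3094.
Analyst A: prior odds 0.09/0.91 = 0.098901; posterior odds 0.52510; posterior probability 0.344.
Analyst B: prior odds 0.225/0.775 = 0.29032; posterior odds 1.5414; posterior probability 0.607.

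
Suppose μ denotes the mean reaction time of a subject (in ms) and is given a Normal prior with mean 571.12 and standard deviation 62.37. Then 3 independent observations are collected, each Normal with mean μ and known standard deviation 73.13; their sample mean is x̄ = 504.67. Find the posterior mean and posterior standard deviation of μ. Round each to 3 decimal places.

Posterior mean ≈ 525.552; posterior SD ≈ 34.964

With known σ, the Normal prior is conjugate. Weight on the data is w = (n/σ²)/(n/σ² + 1/τ₀²) = 0.00056096/(0.00056096+0.00025707) = 0.68575.
Posterior mean = w·x̄ + (1−w)·μ₀ = 0.68575·504.67 + 0.31425·571.12 = 525.552. Posterior variance = 1/(0.00056096+0.00025707) = 1222.46, so SD = 34.964.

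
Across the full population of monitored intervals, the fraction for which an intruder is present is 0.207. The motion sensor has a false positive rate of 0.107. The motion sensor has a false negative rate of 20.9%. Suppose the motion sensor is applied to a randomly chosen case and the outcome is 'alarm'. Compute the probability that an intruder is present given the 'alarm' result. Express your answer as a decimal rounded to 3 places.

Let H be the event that an intruder is present. P(H) = 0.207, so P(¬H) = 0.793. With E the 'alarm' result, P(E|H) = 0.791 and P(E|¬H) = 0.107.
P(E) = 0.791·0.207 + 0.107·0.793 = 0.16374 + 0.084851 = 0.24859.
By Bayes' theorem, P(H|E) = 0.16374 / 0.24859 = 0.659.

P(H | E) ≈ 0.659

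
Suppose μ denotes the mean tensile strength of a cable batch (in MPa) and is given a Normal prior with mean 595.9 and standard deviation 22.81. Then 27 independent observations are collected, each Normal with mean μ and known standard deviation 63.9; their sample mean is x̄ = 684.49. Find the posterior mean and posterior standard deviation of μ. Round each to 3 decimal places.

With known σ, the Normal prior is conjugate. Weight on the data is w = (n/σ²)/(n/σ² + 1/τ₀²) = 0.00661244/(0.00661244+0.00192198) = 0.77480.
Posterior mean = w·x̄ + (1−w)·μ₀ = 0.77480·684.49 + 0.22520·595.9 = 664.539. Posterior variance = 1/(0.00661244+0.00192198) = 117.172, so SD = 10.825.

Posterior mean ≈ 664.539; posterior SD ≈ 10.825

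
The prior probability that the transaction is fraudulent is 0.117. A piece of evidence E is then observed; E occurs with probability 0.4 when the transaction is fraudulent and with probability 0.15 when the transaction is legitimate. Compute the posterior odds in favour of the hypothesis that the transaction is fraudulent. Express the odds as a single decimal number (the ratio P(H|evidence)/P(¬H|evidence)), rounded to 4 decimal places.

Prior odds = 0.117/(1−0.117) = 0.13250. In log-odds, ln(0.13250) = -2.0212.
Add log likelihood ratio: ln(2.6667) = 0.98083.
Posterior log-odds = -1.0403, so posterior odds = exp(-1.0403) = 0.35334.

Posterior odds ≈ 0.3533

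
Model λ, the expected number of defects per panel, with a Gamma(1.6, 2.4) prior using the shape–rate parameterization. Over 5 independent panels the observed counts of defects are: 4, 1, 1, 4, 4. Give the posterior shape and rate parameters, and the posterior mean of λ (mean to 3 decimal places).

Posterior: Gamma(shape=15.6, rate=7.4); mean ≈ 2.108

Total count ∑xᵢ = 14 over n = 5 panels.
Gamma is conjugate to the Poisson likelihood: posterior is Gamma(shape = 1.6+14 = 15.6, rate = 2.4+5 = 7.4).
E[λ | data] = 15.6/7.4 = 2.108.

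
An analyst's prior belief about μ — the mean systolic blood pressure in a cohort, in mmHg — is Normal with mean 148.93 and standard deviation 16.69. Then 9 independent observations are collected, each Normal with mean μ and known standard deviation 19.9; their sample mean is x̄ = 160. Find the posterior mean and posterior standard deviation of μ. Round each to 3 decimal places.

Prior precision 1/τ₀² = 1/16.69² = 0.00358994; data precision n/σ² = 9/19.9² = 0.0227267.
Posterior precision = 0.00358994 + 0.0227267 = 0.0263166, giving posterior SD = 1/√0.0263166 = 6.164.
Posterior mean = (0.00358994·148.93 + 0.0227267·160) / 0.0263166 = 158.490.

Posterior mean ≈ 158.490; posterior SD ≈ 6.164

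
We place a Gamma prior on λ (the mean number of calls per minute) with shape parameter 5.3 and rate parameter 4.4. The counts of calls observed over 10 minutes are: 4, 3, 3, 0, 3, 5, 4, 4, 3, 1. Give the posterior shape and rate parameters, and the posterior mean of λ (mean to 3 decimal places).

Posterior: Gamma(shape=35.3, rate=14.4); mean ≈ 2.451

Total count ∑xᵢ = 30 over n = 10 minutes.
Gamma is conjugate to the Poisson likelihood: posterior is Gamma(shape = 5.3+30 = 35.3, rate = 4.4+10 = 14.4).
Posterior mean = shape/rate = 35.3/14.4 = 2.451.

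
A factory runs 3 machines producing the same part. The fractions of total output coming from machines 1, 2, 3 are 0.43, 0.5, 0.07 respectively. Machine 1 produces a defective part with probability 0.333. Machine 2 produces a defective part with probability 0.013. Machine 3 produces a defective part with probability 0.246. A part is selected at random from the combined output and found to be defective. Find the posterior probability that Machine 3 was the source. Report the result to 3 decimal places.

Tabulate prior·likelihood by source: [1] prior 0.43, lik 0.333, product 0.1432; [2] prior 0.5, lik 0.013, product 0.006500; [3] prior 0.07, lik 0.246, product 0.01722.
Normalizing constant = 0.16691; the posterior for Machine 3 is its product over the sum, 0.01722/0.16691 = 0.103.

Posterior probability ≈ 0.103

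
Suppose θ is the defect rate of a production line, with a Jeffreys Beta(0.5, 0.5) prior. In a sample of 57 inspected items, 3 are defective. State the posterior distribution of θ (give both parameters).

Posterior: Beta(3.5, 54.5)

The binomial likelihood is conjugate to the Beta prior: with 3 successes and 54 failures, the posterior is Beta(0.5+3, 0.5+54) = Beta(3.5, 54.5).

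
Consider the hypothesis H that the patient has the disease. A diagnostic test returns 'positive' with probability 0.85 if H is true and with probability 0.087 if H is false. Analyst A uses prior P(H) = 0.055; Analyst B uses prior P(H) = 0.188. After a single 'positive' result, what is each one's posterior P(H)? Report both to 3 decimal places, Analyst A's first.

P('+'|H) = 0.85, P('+'|¬H) = 0.087.
Analyst A: numerator 0.85·0.055 = 0.046750; evidence = 0.046750+0.087·0.945 = 0.12896; posterior = 0.363.
Analyst B: numerator 0.85·0.188 = 0.15980; evidence = 0.15980+0.087·0.812 = 0.23044; posterior = 0.693.

Analyst A: 0.363; Analyst B: 0.693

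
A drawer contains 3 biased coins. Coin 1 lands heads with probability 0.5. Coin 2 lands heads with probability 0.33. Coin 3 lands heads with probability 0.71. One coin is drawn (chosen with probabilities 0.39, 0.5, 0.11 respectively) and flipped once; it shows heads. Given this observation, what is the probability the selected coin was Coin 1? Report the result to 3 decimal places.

Posterior probability ≈ 0.445

P(heads|C1) = 0.5; P(heads|C2) = 0.33; P(heads|C3) = 0.71.
Prior × likelihood for each source: 0.39·0.5=0.1950, 0.5·0.33=0.1650, 0.11·0.71=0.07810. Summing gives P(heads) = 0.43810.
P(Coin 1 | heads) = 0.1950 / 0.43810 = 0.445.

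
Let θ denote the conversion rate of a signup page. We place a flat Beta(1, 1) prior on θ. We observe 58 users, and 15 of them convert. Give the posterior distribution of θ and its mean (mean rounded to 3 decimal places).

Posterior: Beta(16, 44); mean ≈ 0.267

The binomial likelihood is conjugate to the Beta prior: with 15 successes and 43 failures, the posterior is Beta(1+15, 1+43) = Beta(16, 44).
Posterior mean = α/(α+β) = 16/60 = 0.267.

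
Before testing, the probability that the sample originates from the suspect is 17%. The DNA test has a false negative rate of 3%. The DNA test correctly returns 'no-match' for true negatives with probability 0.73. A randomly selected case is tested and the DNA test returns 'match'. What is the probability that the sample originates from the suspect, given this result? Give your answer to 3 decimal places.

Write H for 'the sample originates from the suspect'. Prior odds H:¬H = 0.17/0.83 = 0.20482. For the 'match' outcome, the likelihood ratio is 0.97/0.27 = 3.5926.
Posterior odds = 0.20482 × 3.5926 = 0.73583, so P(H|E) = 0.73583/(1+0.73583) = 0.424.

P(H | E) ≈ 0.424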